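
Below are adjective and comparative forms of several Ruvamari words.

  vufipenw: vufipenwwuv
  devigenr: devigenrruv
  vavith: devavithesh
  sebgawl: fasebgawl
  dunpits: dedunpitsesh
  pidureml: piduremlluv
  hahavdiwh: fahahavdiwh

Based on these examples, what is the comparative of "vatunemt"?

hahavdiwh and vavith both end in -h yet inflect differently (fahahavdiwh, devavithesh), so the final letter is not what conditions the rule; the second-to-last letter is.
"vatunemt" has second-to-last letter 'm'. The one such stem in the data (pidureml → piduremlluv) doubles the final consonant and adds -uv (as do vufipenw, devigenr), so the same rule applies.
So vatunemt → vatunemttuv.

vatunemttuv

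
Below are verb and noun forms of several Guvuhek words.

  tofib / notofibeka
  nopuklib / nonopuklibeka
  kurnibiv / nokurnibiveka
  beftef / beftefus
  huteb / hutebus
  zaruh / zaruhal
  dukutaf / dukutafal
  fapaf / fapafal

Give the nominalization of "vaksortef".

vaksortefus

"vaksortef" has last vowel 'e'. The stems whose last vowel is 'e' (beftef → beftefus, huteb → hutebus) add -us.
The other patterns: stems whose last vowel is 'i' add no- … -eka around the stem; stems whose last vowel is 'a' or 'u' add -al.
So vaksortef → vaksortefus.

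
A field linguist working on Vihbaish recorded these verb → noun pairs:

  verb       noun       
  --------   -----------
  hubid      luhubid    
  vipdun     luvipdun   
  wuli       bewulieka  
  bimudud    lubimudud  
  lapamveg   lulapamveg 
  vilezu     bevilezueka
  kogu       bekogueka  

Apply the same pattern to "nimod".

bimudud and kogu both have last vowel 'u' yet inflect differently (lubimudud, bekogueka), so the last vowel is not what conditions the rule; whether the stem ends in a vowel or a consonant is.
"nimod" ends in a consonant. The stems ending in a consonant (bimudud → lubimudud, lapamveg → lulapamveg, vipdun → luvipdun) add the prefix lu-.
The other pattern: stems ending in a vowel add be- … -eka around the stem.
So nimod → lunimod.

lunimod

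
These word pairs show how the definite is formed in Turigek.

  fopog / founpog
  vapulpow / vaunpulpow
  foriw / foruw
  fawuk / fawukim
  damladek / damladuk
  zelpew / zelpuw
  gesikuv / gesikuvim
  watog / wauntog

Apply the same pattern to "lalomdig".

lalomdug

vapulpow and foriw both end in -w yet inflect differently (vaunpulpow, foruw), so the final letter is not what conditions the rule; the last vowel is.
"lalomdig" has last vowel 'i'. The one such stem in the data (foriw → foruw) changes the last vowel to 'u' (as do zelpew, damladek), so the same rule applies.
So lalomdig → lalomdug.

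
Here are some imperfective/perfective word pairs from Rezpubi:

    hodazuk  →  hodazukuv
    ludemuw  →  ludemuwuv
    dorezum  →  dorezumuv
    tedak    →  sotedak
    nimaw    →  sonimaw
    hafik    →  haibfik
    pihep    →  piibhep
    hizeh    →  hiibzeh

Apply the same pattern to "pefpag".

"pefpag" has last vowel 'a'. The stems whose last vowel is 'a' (tedak → sotedak, nimaw → sonimaw) add the prefix so-.
The other patterns: stems whose last vowel is 'u' add -uv; stems whose last vowel is 'e' or 'i' insert -ib- after the first vowel.
So pefpag → sopefpag.

sopefpag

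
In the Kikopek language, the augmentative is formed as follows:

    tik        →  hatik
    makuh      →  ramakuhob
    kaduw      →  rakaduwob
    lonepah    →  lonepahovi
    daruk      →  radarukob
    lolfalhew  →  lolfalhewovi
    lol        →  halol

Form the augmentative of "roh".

haroh

tik and daruk both end in -k yet inflect differently (hatik, radarukob), so the final letter is not what conditions the rule; the number of vowels is.
"roh" has 1 vowel. The stems with 1 vowel (tik → hatik, lol → halol) add the prefix ha-.
The other patterns: stems with 2 vowels add ra- … -ob around the stem; stems with 3 vowels add -ovi.
So roh → haroh.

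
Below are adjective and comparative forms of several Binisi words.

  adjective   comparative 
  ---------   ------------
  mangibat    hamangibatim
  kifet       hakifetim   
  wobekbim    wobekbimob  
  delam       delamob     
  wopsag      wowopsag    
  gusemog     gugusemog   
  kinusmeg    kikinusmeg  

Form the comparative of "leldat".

mangibat and delam both have last vowel 'a' yet inflect differently (hamangibatim, delamob), so the last vowel is not what conditions the rule; the final letter is.
"leldat" ends in -t. The stems ending in -t (mangibat → hamangibatim, kifet → hakifetim) add ha- … -im around the stem.
So leldat → haleldatim.

haleldatim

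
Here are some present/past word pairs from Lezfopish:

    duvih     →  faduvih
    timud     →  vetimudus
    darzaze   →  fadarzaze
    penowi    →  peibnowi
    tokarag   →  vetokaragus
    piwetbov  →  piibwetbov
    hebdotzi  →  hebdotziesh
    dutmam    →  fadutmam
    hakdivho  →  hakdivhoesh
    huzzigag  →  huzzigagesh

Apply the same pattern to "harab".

huzzigag and tokarag both end in -g yet inflect differently (huzzigagesh, vetokaragus), so the final letter is not what conditions the rule; the first letter is.
"harab" begins with h-. The stems beginning with h- (hakdivho → hakdivhoesh, hebdotzi → hebdotziesh, huzzigag → huzzigagesh) add -esh.
So harab → harabesh.

harabesh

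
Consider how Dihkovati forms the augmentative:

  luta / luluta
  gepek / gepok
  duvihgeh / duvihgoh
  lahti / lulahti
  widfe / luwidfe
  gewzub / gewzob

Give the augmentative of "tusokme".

lutusokme

widfe and duvihgeh both have last vowel 'e' yet inflect differently (luwidfe, duvihgoh), so the last vowel is not what conditions the rule; whether the stem ends in a vowel or a consonant is.
"tusokme" ends in a vowel. The stems ending in a vowel (lahti → lulahti, widfe → luwidfe, luta → luluta) add the prefix lu-.
The other pattern: stems ending in a consonant change the last vowel to 'o'.
So tusokme → lutusokme.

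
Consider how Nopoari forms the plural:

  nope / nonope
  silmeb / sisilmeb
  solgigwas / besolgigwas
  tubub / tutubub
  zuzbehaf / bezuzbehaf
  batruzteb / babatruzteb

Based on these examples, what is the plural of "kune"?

silmeb and solgigwas both begin with s- yet inflect differently (sisilmeb, besolgigwas), so the first letter is not what conditions the rule; the final letter is.
"kune" ends in -e. The one such stem in the data (nope → nonope) repeats the first consonant+vowel as a prefix (as do silmeb, batruzteb), so the same rule applies.
So kune → kukune.

kukune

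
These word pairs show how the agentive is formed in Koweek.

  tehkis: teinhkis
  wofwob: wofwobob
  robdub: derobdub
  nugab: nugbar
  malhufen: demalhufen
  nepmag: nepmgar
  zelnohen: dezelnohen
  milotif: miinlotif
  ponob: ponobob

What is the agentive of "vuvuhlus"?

nugab and robdub both end in -b yet inflect differently (nugbar, derobdub), so the final letter is not what conditions the rule; the last vowel is.
"vuvuhlus" has last vowel 'u'. The one such stem in the data (robdub → derobdub) adds the prefix de-, so the same rule applies.
The other patterns: stems whose last vowel is 'i' insert -in- after the first vowel; stems whose last vowel is 'a' delete the last vowel and add -ar; stems whose last vowel is 'o' add -ob.
So vuvuhlus → devuvuhlus.

devuvuhlus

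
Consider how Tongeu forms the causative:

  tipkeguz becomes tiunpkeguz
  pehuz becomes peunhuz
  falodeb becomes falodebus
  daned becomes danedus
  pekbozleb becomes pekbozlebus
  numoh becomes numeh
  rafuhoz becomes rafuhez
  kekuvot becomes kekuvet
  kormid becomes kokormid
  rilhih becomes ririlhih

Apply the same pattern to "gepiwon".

"gepiwon" has last vowel 'o'. The stems whose last vowel is 'o' (numoh → numeh, rafuhoz → rafuhez, kekuvot → kekuvet) change the last vowel to 'e'.
So gepiwon → gepiwen.

gepiwen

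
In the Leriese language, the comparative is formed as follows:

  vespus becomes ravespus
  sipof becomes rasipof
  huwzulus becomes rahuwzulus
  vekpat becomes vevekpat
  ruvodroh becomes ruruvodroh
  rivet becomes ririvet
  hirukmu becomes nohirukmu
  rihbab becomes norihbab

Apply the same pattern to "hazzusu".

sipof and ruvodroh both have last vowel 'o' yet inflect differently (rasipof, ruruvodroh), so the last vowel is not what conditions the rule; the final letter is.
"hazzusu" ends in -u. The one such stem in the data (hirukmu → nohirukmu) adds the prefix no-, so the same rule applies.
The other patterns: stems ending in -f or -s add the prefix ra-; stems ending in -h or -t repeat the first consonant+vowel as a prefix.
So hazzusu → nohazzusu.

nohazzusu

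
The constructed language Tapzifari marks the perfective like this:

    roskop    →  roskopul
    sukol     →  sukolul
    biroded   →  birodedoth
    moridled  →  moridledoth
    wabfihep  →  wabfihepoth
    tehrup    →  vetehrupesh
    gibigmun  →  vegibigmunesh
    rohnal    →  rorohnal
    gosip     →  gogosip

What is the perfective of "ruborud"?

roskop and wabfihep both end in -p yet inflect differently (roskopul, wabfihepoth), so the final letter is not what conditions the rule; the last vowel is.
"ruborud" has last vowel 'u'. The stems whose last vowel is 'u' (tehrup → vetehrupesh, gibigmun → vegibigmunesh) add ve- … -esh around the stem.
So ruborud → veruborudesh.

veruborudesh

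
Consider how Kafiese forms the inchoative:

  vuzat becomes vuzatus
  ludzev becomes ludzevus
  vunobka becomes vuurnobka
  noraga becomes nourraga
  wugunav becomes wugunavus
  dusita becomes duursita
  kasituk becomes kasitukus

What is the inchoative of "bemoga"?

dusita and wugunav both have last vowel 'a' yet inflect differently (duursita, wugunavus), so the last vowel is not what conditions the rule; whether the stem ends in a vowel or a consonant is.
"bemoga" ends in a vowel. The stems ending in a vowel (dusita → duursita, vunobka → vuurnobka, noraga → nourraga) insert -ur- after the first vowel.
The other pattern: stems ending in a consonant add -us.
So bemoga → beurmoga.

beurmoga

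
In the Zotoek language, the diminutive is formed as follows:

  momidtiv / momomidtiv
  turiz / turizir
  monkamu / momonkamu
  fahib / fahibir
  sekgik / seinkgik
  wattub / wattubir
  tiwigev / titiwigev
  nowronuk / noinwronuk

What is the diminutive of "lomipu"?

lolomipu

monkamu and nowronuk both have last vowel 'u' yet inflect differently (momonkamu, noinwronuk), so the last vowel is not what conditions the rule; the final letter is.
"lomipu" ends in -u. The one such stem in the data (monkamu → momonkamu) repeats the first consonant+vowel as a prefix (as do momidtiv, tiwigev), so the same rule applies.
The other patterns: stems ending in -k insert -in- after the first vowel; stems ending in -b or -z add -ir.
So lomipu → lolomipu.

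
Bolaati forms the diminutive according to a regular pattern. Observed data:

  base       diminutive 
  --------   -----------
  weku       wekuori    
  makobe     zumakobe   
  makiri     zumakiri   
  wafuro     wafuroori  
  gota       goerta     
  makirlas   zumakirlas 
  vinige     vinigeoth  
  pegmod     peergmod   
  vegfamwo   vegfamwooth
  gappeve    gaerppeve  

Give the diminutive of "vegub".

wafuro and vegfamwo both end in -o yet inflect differently (wafuroori, vegfamwooth), so the final letter is not what conditions the rule; the first letter is.
"vegub" begins with v-. The stems beginning with v- (vegfamwo → vegfamwooth, vinige → vinigeoth) add -oth.
The other patterns: stems beginning with w- add -ori; stems beginning with m- add the prefix zu-; stems beginning with g- or p- insert -er- after the first vowel.
So vegub → veguboth.

veguboth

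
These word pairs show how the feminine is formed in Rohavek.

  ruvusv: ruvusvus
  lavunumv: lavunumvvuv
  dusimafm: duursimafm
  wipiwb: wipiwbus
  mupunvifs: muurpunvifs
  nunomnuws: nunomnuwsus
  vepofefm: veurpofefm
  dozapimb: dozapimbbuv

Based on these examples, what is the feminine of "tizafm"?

"tizafm" has second-to-last letter 'f'. The stems whose second-to-last letter is 'f' (mupunvifs → muurpunvifs, vepofefm → veurpofefm, dusimafm → duursimafm) insert -ur- after the first vowel.
So tizafm → tiurzafm.

tiurzafm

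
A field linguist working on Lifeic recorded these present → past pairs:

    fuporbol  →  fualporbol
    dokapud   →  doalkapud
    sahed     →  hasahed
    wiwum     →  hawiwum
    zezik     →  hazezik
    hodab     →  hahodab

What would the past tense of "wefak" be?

hawefak

dokapud and sahed both end in -d yet inflect differently (doalkapud, hasahed), so the final letter is not what conditions the rule; the number of vowels is.
"wefak" has 2 vowels. The stems with 2 vowels (sahed → hasahed, wiwum → hawiwum, zezik → hazezik) add the prefix ha-.
So wefak → hawefak.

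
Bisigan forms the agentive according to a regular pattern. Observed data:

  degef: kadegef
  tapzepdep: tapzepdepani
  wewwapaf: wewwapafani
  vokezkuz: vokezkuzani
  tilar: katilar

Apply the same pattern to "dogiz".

wewwapaf and degef both end in -f yet inflect differently (wewwapafani, kadegef), so the final letter is not what conditions the rule; the number of vowels is.
"dogiz" has 2 vowels. The stems with 2 vowels (tilar → katilar, degef → kadegef) add the prefix ka-.
The other pattern: stems with 3 vowels add -ani.
So dogiz → kadogiz.

kadogiz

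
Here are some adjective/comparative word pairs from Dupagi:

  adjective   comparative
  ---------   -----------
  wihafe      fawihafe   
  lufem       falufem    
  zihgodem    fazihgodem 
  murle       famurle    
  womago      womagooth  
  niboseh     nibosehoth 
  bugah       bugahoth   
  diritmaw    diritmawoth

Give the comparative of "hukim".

wihafe and niboseh both have last vowel 'e' yet inflect differently (fawihafe, nibosehoth), so the last vowel is not what conditions the rule; the final letter is.
"hukim" ends in -m. The stems ending in -m (lufem → falufem, zihgodem → fazihgodem) add the prefix fa-.
So hukim → fahukim.

fahukim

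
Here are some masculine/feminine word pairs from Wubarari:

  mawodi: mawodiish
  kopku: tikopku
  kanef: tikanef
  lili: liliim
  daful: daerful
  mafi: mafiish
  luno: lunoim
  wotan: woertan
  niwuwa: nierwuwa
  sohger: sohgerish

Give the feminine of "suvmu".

"suvmu" begins with s-. The one such stem in the data (sohger → sohgerish) adds -ish, so the same rule applies.
The other patterns: stems beginning with l- add -im; stems beginning with k- add the prefix ti-; stems beginning with d-, n- or w- insert -er- after the first vowel.
So suvmu → suvmuish.

suvmuish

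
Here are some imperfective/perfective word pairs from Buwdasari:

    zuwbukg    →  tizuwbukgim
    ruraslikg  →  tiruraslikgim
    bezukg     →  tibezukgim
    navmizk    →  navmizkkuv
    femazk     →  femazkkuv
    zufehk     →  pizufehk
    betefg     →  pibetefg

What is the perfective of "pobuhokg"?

tipobuhokgim

navmizk and zufehk both end in -k yet inflect differently (navmizkkuv, pizufehk), so the final letter is not what conditions the rule; the second-to-last letter is.
"pobuhokg" has second-to-last letter 'k'. The stems whose second-to-last letter is 'k' (zuwbukg → tizuwbukgim, ruraslikg → tiruraslikgim, bezukg → tibezukgim) add ti- … -im around the stem.
The other patterns: stems whose second-to-last letter is 'z' double the final consonant and add -uv; stems whose second-to-last letter is 'f' or 'h' add the prefix pi-.
So pobuhokg → tipobuhokgim.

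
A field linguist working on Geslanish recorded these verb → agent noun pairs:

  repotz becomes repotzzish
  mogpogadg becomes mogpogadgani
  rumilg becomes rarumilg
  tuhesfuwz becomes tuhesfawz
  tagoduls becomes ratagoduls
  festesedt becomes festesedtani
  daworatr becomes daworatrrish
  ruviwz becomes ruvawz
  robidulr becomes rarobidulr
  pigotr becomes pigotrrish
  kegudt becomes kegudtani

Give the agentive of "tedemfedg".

robidulr and pigotr both end in -r yet inflect differently (rarobidulr, pigotrrish), so the final letter is not what conditions the rule; the second-to-last letter is.
"tedemfedg" has second-to-last letter 'd'. The stems whose second-to-last letter is 'd' (kegudt → kegudtani, mogpogadg → mogpogadgani, festesedt → festesedtani) add -ani.
So tedemfedg → tedemfedgani.

tedemfedgani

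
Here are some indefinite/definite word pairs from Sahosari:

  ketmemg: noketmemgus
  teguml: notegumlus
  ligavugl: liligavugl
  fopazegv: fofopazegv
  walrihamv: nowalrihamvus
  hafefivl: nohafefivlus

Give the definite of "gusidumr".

"gusidumr" has second-to-last letter 'm'. The stems whose second-to-last letter is 'm' (teguml → notegumlus, ketmemg → noketmemgus, walrihamv → nowalrihamvus) add no- … -us around the stem.
So gusidumr → nogusidumrus.

nogusidumrus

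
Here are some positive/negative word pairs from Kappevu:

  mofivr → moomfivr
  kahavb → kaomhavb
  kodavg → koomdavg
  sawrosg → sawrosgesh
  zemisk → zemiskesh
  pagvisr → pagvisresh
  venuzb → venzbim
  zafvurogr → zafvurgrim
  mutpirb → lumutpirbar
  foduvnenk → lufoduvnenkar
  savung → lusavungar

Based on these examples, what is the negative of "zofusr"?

kodavg and sawrosg both end in -g yet inflect differently (koomdavg, sawrosgesh), so the final letter is not what conditions the rule; the second-to-last letter is.
"zofusr" has second-to-last letter 's'. The stems whose second-to-last letter is 's' (sawrosg → sawrosgesh, zemisk → zemiskesh, pagvisr → pagvisresh) add -esh.
So zofusr → zofusresh.

zofusresh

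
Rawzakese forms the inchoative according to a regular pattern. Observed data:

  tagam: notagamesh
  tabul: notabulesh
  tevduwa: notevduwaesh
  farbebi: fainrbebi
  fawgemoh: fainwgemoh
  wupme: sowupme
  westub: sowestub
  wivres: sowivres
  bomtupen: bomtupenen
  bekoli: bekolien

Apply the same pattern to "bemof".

bemofen

farbebi and bekoli both end in -i yet inflect differently (fainrbebi, bekolien), so the final letter is not what conditions the rule; the first letter is.
"bemof" begins with b-. The stems beginning with b- (bomtupen → bomtupenen, bekoli → bekolien) add -en.
The other patterns: stems beginning with t- add no- … -esh around the stem; stems beginning with f- insert -in- after the first vowel; stems beginning with w- add the prefix so-.
So bemof → bemofen.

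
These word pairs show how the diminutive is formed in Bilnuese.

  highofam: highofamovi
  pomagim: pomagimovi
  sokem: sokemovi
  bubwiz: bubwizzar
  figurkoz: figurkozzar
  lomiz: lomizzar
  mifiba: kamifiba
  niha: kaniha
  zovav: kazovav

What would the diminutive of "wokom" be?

wokomovi

pomagim and bubwiz both have last vowel 'i' yet inflect differently (pomagimovi, bubwizzar), so the last vowel is not what conditions the rule; the final letter is.
"wokom" ends in -m. The stems ending in -m (highofam → highofamovi, pomagim → pomagimovi, sokem → sokemovi) add -ovi.
The other patterns: stems ending in -z double the final consonant and add -ar; stems ending in -a or -v add the prefix ka-.
So wokom → wokomovi.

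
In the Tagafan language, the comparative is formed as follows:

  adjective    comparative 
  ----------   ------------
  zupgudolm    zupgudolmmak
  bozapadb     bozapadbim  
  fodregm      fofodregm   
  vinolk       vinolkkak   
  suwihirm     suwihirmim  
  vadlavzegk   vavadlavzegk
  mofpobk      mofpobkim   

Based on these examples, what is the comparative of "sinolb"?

sinolbbak

vadlavzegk and vinolk both end in -k yet inflect differently (vavadlavzegk, vinolkkak), so the final letter is not what conditions the rule; the second-to-last letter is.
"sinolb" has second-to-last letter 'l'. The stems whose second-to-last letter is 'l' (vinolk → vinolkkak, zupgudolm → zupgudolmmak) double the final consonant and add -ak.
The other patterns: stems whose second-to-last letter is 'g' repeat the first consonant+vowel as a prefix; stems whose second-to-last letter is 'b', 'd' or 'r' add -im.
So sinolb → sinolbbak.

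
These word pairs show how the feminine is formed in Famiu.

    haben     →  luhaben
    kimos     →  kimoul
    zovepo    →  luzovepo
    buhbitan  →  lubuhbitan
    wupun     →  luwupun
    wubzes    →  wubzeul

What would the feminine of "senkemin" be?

lusenkemin

wubzes and haben both have last vowel 'e' yet inflect differently (wubzeul, luhaben), so the last vowel is not what conditions the rule; the final letter is.
"senkemin" ends in -n. The stems ending in -n (wupun → luwupun, haben → luhaben, buhbitan → lubuhbitan) add the prefix lu-.
So senkemin → lusenkemin.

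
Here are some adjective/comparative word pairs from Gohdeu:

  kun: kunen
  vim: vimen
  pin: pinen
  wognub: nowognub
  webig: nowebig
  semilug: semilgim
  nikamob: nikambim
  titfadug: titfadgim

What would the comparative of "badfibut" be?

badfibtim

webig and semilug both end in -g yet inflect differently (nowebig, semilgim), so the final letter is not what conditions the rule; the number of vowels is.
"badfibut" has 3 vowels. The stems with 3 vowels (semilug → semilgim, nikamob → nikambim, titfadug → titfadgim) delete the last vowel and add -im.
The other patterns: stems with 1 vowel add -en; stems with 2 vowels add the prefix no-.
So badfibut → badfibtim.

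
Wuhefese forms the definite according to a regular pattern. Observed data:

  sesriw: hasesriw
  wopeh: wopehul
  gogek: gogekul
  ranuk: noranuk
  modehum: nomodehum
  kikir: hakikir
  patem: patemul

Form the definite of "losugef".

losugeful

"losugef" has last vowel 'e'. The stems whose last vowel is 'e' (patem → patemul, gogek → gogekul, wopeh → wopehul) add -ul.
The other patterns: stems whose last vowel is 'u' add the prefix no-; stems whose last vowel is 'i' add the prefix ha-.
So losugef → losugeful.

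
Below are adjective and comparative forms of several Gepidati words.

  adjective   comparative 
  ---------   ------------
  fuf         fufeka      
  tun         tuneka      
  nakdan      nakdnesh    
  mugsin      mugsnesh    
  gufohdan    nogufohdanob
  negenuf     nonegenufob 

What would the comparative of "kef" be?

tun and nakdan both end in -n yet inflect differently (tuneka, nakdnesh), so the final letter is not what conditions the rule; the number of vowels is.
"kef" has 1 vowel. The stems with 1 vowel (fuf → fufeka, tun → tuneka) add -eka.
The other patterns: stems with 2 vowels delete the last vowel and add -esh; stems with 3 vowels add no- … -ob around the stem.
So kef → kefeka.

kefeka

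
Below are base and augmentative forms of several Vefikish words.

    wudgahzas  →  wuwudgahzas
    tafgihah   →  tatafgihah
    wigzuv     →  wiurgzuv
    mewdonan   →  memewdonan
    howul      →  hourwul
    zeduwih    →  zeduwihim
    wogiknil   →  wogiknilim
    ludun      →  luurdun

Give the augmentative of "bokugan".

bobokugan

mewdonan and ludun both end in -n yet inflect differently (memewdonan, luurdun), so the final letter is not what conditions the rule; the last vowel is.
"bokugan" has last vowel 'a'. The stems whose last vowel is 'a' (wudgahzas → wuwudgahzas, mewdonan → memewdonan, tafgihah → tatafgihah) repeat the first consonant+vowel as a prefix.
The other patterns: stems whose last vowel is 'u' insert -ur- after the first vowel; stems whose last vowel is 'i' add -im.
So bokugan → bobokugan.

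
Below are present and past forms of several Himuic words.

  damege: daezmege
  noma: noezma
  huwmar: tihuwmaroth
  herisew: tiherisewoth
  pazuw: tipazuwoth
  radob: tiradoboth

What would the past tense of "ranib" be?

tiraniboth

noma and huwmar both have last vowel 'a' yet inflect differently (noezma, tihuwmaroth), so the last vowel is not what conditions the rule; whether the stem ends in a vowel or a consonant is.
"ranib" ends in a consonant. The stems ending in a consonant (huwmar → tihuwmaroth, herisew → tiherisewoth, pazuw → tipazuwoth) add ti- … -oth around the stem.
So ranib → tiraniboth.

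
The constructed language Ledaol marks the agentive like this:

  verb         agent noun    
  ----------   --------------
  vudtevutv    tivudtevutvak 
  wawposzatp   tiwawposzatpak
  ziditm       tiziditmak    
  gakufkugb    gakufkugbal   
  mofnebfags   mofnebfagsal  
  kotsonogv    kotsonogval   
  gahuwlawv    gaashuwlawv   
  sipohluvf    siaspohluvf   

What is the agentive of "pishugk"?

"pishugk" has second-to-last letter 'g'. The stems whose second-to-last letter is 'g' (gakufkugb → gakufkugbal, mofnebfags → mofnebfagsal, kotsonogv → kotsonogval) add -al.
The other patterns: stems whose second-to-last letter is 't' add ti- … -ak around the stem; stems whose second-to-last letter is 'v' or 'w' insert -as- after the first vowel.
So pishugk → pishugkal.

pishugkal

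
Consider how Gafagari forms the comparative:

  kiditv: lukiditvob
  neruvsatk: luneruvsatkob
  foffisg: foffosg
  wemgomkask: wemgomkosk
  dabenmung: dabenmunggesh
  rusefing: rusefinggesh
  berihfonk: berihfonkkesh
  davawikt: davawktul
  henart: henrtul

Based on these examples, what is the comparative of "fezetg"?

lufezetgob

neruvsatk and wemgomkask both end in -k yet inflect differently (luneruvsatkob, wemgomkosk), so the final letter is not what conditions the rule; the second-to-last letter is.
"fezetg" has second-to-last letter 't'. The stems whose second-to-last letter is 't' (kiditv → lukiditvob, neruvsatk → luneruvsatkob) add lu- … -ob around the stem.
The other patterns: stems whose second-to-last letter is 's' change the last vowel to 'o'; stems whose second-to-last letter is 'n' double the final consonant and add -esh; stems whose second-to-last letter is 'k' or 'r' delete the last vowel and add -ul.
So fezetg → lufezetgob.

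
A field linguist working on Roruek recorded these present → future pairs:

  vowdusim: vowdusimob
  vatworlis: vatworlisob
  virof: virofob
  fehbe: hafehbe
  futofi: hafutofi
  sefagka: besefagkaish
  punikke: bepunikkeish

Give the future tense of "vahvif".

vahvifob

"vahvif" begins with v-. The stems beginning with v- (vowdusim → vowdusimob, vatworlis → vatworlisob, virof → virofob) add -ob.
The other patterns: stems beginning with f- add the prefix ha-; stems beginning with p- or s- add be- … -ish around the stem.
So vahvif → vahvifob.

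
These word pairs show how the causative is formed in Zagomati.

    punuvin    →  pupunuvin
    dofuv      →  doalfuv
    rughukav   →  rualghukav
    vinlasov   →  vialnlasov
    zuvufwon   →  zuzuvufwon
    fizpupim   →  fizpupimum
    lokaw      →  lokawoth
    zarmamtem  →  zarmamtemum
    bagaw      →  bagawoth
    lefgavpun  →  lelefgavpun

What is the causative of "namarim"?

namarimum

bagaw and rughukav both have last vowel 'a' yet inflect differently (bagawoth, rualghukav), so the last vowel is not what conditions the rule; the final letter is.
"namarim" ends in -m. The stems ending in -m (fizpupim → fizpupimum, zarmamtem → zarmamtemum) add -um.
So namarim → namarimum.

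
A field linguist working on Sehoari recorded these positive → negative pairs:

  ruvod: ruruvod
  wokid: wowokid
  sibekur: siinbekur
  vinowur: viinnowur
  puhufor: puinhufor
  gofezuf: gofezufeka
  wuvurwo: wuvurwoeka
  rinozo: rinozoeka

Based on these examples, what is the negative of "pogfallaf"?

ruvod and puhufor both have last vowel 'o' yet inflect differently (ruruvod, puinhufor), so the last vowel is not what conditions the rule; the final letter is.
"pogfallaf" ends in -f. The one such stem in the data (gofezuf → gofezufeka) adds -eka, so the same rule applies.
The other patterns: stems ending in -d repeat the first consonant+vowel as a prefix; stems ending in -r insert -in- after the first vowel.
So pogfallaf → pogfallafeka.

pogfallafeka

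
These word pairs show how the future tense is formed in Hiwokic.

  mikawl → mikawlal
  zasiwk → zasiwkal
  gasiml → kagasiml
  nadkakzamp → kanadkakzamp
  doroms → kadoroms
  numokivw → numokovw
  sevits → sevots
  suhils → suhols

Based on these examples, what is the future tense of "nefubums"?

"nefubums" has second-to-last letter 'm'. The stems whose second-to-last letter is 'm' (gasiml → kagasiml, nadkakzamp → kanadkakzamp, doroms → kadoroms) add the prefix ka-.
The other patterns: stems whose second-to-last letter is 'w' add -al; stems whose second-to-last letter is 'l', 't' or 'v' change the last vowel to 'o'.
So nefubums → kanefubums.

kanefubums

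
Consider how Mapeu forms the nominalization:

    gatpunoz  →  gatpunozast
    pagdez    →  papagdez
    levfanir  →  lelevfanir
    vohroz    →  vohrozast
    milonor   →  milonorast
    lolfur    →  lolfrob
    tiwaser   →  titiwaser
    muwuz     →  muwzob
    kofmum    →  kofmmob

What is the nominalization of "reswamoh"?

"reswamoh" has last vowel 'o'. The stems whose last vowel is 'o' (milonor → milonorast, gatpunoz → gatpunozast, vohroz → vohrozast) add -ast.
The other patterns: stems whose last vowel is 'u' delete the last vowel and add -ob; stems whose last vowel is 'e' or 'i' repeat the first consonant+vowel as a prefix.
So reswamoh → reswamohast.

reswamohast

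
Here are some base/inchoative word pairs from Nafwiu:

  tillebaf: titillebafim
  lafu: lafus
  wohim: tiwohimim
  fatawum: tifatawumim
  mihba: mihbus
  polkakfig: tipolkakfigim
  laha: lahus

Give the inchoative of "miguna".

migunus

fatawum and lafu both have last vowel 'u' yet inflect differently (tifatawumim, lafus), so the last vowel is not what conditions the rule; whether the stem ends in a vowel or a consonant is.
"miguna" ends in a vowel. The stems ending in a vowel (lafu → lafus, laha → lahus, mihba → mihbus) drop the final letter and add -us.
The other pattern: stems ending in a consonant add ti- … -im around the stem.
So miguna → migunus.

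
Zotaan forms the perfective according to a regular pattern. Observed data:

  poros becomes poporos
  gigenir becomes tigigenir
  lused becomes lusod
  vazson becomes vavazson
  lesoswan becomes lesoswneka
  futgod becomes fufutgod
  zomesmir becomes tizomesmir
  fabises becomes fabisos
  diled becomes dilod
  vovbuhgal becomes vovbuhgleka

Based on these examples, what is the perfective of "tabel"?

vazson and lesoswan both end in -n yet inflect differently (vavazson, lesoswneka), so the final letter is not what conditions the rule; the last vowel is.
"tabel" has last vowel 'e'. The stems whose last vowel is 'e' (diled → dilod, fabises → fabisos, lused → lusod) change the last vowel to 'o'.
The other patterns: stems whose last vowel is 'o' repeat the first consonant+vowel as a prefix; stems whose last vowel is 'i' add the prefix ti-; stems whose last vowel is 'a' delete the last vowel and add -eka.
So tabel → tabol.

tabol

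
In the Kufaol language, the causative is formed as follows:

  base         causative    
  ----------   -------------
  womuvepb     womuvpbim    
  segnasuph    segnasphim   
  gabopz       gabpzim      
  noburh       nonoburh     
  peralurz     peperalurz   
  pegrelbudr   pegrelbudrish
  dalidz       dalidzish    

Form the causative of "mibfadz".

mibfadzish

segnasuph and noburh both end in -h yet inflect differently (segnasphim, nonoburh), so the final letter is not what conditions the rule; the second-to-last letter is.
"mibfadz" has second-to-last letter 'd'. The stems whose second-to-last letter is 'd' (pegrelbudr → pegrelbudrish, dalidz → dalidzish) add -ish.
So mibfadz → mibfadzish.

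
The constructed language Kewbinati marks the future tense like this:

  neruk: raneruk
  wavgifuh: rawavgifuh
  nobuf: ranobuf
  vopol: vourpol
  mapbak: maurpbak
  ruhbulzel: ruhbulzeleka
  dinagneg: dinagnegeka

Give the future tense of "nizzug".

ranizzug

"nizzug" has last vowel 'u'. The stems whose last vowel is 'u' (neruk → raneruk, wavgifuh → rawavgifuh, nobuf → ranobuf) add the prefix ra-.
The other patterns: stems whose last vowel is 'a' or 'o' insert -ur- after the first vowel; stems whose last vowel is 'e' add -eka.
So nizzug → ranizzug.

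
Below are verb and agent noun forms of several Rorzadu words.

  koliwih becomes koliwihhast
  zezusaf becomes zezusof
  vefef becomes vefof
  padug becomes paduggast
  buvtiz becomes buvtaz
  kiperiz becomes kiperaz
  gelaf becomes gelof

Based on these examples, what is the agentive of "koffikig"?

buvtiz and koliwih both have last vowel 'i' yet inflect differently (buvtaz, koliwihhast), so the last vowel is not what conditions the rule; the final letter is.
"koffikig" ends in -g. The one such stem in the data (padug → paduggast) doubles the final consonant and adds -ast (as does koliwih), so the same rule applies.
So koffikig → koffikiggast.

koffikiggast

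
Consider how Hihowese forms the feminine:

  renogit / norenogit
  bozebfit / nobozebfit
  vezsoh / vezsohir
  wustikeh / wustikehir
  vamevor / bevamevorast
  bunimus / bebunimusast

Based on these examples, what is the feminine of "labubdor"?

belabubdorast

vezsoh and vamevor both have last vowel 'o' yet inflect differently (vezsohir, bevamevorast), so the last vowel is not what conditions the rule; the final letter is.
"labubdor" ends in -r. The one such stem in the data (vamevor → bevamevorast) adds be- … -ast around the stem, so the same rule applies.
So labubdor → belabubdorast.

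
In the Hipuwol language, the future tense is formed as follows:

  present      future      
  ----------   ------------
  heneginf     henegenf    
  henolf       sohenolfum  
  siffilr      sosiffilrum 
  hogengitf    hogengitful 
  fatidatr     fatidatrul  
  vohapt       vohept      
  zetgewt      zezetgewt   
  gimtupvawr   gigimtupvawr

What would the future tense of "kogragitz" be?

kogragitzul

henolf and hogengitf both end in -f yet inflect differently (sohenolfum, hogengitful), so the final letter is not what conditions the rule; the second-to-last letter is.
"kogragitz" has second-to-last letter 't'. The stems whose second-to-last letter is 't' (hogengitf → hogengitful, fatidatr → fatidatrul) add -ul.
The other patterns: stems whose second-to-last letter is 'l' add so- … -um around the stem; stems whose second-to-last letter is 'w' repeat the first consonant+vowel as a prefix; stems whose second-to-last letter is 'n' or 'p' change the last vowel to 'e'.
So kogragitz → kogragitzul.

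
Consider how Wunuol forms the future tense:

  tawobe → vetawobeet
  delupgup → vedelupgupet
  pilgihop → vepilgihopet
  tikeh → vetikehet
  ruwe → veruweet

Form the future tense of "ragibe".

Every pair shown (tawobe → vetawobeet, delupgup → vedelupgupet, pilgihop → vepilgihopet, …) follows the same rule: add ve- … -et around the stem.
So ragibe → veragibeet.

veragibeet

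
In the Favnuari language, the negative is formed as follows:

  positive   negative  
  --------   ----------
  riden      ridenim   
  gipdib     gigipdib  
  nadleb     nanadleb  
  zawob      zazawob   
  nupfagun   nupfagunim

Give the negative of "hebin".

hebinim

nadleb and riden both have last vowel 'e' yet inflect differently (nanadleb, ridenim), so the last vowel is not what conditions the rule; the final letter is.
"hebin" ends in -n. The stems ending in -n (riden → ridenim, nupfagun → nupfagunim) add -im.
So hebin → hebinim.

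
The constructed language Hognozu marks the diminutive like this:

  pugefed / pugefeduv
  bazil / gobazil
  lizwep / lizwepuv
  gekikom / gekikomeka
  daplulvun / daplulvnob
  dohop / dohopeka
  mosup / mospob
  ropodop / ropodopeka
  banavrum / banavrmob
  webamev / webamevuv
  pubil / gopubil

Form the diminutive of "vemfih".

govemfih

dohop and lizwep both end in -p yet inflect differently (dohopeka, lizwepuv), so the final letter is not what conditions the rule; the last vowel is.
"vemfih" has last vowel 'i'. The stems whose last vowel is 'i' (pubil → gopubil, bazil → gobazil) add the prefix go-.
The other patterns: stems whose last vowel is 'o' add -eka; stems whose last vowel is 'e' add -uv; stems whose last vowel is 'u' delete the last vowel and add -ob.
So vemfih → govemfih.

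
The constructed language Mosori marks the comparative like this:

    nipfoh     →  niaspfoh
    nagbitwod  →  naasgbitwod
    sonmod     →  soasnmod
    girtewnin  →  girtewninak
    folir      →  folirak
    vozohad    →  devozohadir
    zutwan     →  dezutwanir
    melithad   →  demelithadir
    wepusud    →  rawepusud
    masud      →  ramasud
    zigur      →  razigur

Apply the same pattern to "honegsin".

honegsinak

"honegsin" has last vowel 'i'. The stems whose last vowel is 'i' (girtewnin → girtewninak, folir → folirak) add -ak.
The other patterns: stems whose last vowel is 'o' insert -as- after the first vowel; stems whose last vowel is 'a' add de- … -ir around the stem; stems whose last vowel is 'u' add the prefix ra-.
So honegsin → honegsinak.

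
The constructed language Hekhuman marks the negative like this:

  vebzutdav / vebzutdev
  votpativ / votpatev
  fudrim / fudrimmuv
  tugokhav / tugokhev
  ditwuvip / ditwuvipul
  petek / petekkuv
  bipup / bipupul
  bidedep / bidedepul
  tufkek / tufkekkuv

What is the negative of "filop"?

filopul

"filop" ends in -p. The stems ending in -p (ditwuvip → ditwuvipul, bidedep → bidedepul, bipup → bipupul) add -ul.
So filop → filopul.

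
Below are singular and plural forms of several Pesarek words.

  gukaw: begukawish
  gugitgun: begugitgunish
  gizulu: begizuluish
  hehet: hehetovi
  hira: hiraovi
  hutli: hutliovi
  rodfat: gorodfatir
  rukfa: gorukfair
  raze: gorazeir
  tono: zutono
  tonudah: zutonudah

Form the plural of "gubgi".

hehet and rodfat both end in -t yet inflect differently (hehetovi, gorodfatir), so the final letter is not what conditions the rule; the first letter is.
"gubgi" begins with g-. The stems beginning with g- (gukaw → begukawish, gugitgun → begugitgunish, gizulu → begizuluish) add be- … -ish around the stem.
So gubgi → begubgiish.

begubgiish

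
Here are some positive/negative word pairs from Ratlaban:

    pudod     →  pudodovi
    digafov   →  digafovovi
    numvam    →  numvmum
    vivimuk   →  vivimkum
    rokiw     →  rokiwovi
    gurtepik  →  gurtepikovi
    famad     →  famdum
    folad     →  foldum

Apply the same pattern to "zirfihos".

pudod and famad both end in -d yet inflect differently (pudodovi, famdum), so the final letter is not what conditions the rule; the last vowel is.
"zirfihos" has last vowel 'o'. The stems whose last vowel is 'o' (pudod → pudodovi, digafov → digafovovi) add -ovi.
The other pattern: stems whose last vowel is 'a' or 'u' delete the last vowel and add -um.
So zirfihos → zirfihosovi.

zirfihosovi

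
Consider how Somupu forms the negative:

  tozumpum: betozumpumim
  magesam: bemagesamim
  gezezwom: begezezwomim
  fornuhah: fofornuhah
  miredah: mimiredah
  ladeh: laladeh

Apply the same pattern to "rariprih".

rarariprih

magesam and fornuhah both have last vowel 'a' yet inflect differently (bemagesamim, fofornuhah), so the last vowel is not what conditions the rule; the final letter is.
"rariprih" ends in -h. The stems ending in -h (fornuhah → fofornuhah, miredah → mimiredah, ladeh → laladeh) repeat the first consonant+vowel as a prefix.
The other pattern: stems ending in -m add be- … -im around the stem.
So rariprih → rarariprih.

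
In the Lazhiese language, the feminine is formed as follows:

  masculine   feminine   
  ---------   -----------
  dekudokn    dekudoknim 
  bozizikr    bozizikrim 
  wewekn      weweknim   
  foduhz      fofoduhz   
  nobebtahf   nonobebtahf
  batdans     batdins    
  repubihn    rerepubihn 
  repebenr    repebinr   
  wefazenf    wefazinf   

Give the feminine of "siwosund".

dekudokn and repubihn both end in -n yet inflect differently (dekudoknim, rerepubihn), so the final letter is not what conditions the rule; the second-to-last letter is.
"siwosund" has second-to-last letter 'n'. The stems whose second-to-last letter is 'n' (batdans → batdins, repebenr → repebinr, wefazenf → wefazinf) change the last vowel to 'i'.
The other patterns: stems whose second-to-last letter is 'k' add -im; stems whose second-to-last letter is 'h' repeat the first consonant+vowel as a prefix.
So siwosund → siwosind.

siwosind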